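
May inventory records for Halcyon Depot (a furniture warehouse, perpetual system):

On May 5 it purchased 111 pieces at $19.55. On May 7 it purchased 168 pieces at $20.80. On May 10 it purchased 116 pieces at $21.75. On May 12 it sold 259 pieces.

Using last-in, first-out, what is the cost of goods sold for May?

May 12, 259 sold [LIFO — newest first]: 116 @ $21.75 + 143 @ $20.80 = $5,497.40
Ending inventory: 111 @ $19.55 + 25 @ $20.80 = $2,690.05
Check: goods available $8,187.45 = COGS $5,497.40 + ending $2,690.05

COGS = $5,497.40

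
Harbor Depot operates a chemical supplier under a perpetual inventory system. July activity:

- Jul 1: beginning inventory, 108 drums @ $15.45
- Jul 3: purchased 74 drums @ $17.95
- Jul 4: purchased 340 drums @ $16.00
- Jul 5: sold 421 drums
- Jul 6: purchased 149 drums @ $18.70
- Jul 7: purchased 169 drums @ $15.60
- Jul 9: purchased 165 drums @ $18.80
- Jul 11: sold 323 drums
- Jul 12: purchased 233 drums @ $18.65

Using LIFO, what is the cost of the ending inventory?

Ending inventory = $8,863.80

Jul 5, 421 sold [LIFO — newest first]: 340 @ $16.00 + 74 @ $17.95 + 7 @ $15.45 = $6,876.45
Jul 11, 323 sold [LIFO — newest first]: 165 @ $18.80 + 158 @ $15.60 = $5,566.80
Total COGS = $6,876.45 + $5,566.80 = $12,443.25
Ending inventory: 101 @ $15.45 + 149 @ $18.70 + 11 @ $15.60 + 233 @ $18.65 = $8,863.80
Check: goods available $21,307.05 = COGS $12,443.25 + ending $8,863.80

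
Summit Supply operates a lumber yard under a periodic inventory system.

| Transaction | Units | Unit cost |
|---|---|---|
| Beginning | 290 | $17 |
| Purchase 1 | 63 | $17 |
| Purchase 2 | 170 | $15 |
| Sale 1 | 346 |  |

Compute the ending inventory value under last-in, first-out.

Sale 1 (346) [LIFO — newest first]: 170 @ $15 + 63 @ $17 + 113 @ $17 = $5,542
Ending inventory: 177 @ $17 = $3,009

Ending inventory = $3,009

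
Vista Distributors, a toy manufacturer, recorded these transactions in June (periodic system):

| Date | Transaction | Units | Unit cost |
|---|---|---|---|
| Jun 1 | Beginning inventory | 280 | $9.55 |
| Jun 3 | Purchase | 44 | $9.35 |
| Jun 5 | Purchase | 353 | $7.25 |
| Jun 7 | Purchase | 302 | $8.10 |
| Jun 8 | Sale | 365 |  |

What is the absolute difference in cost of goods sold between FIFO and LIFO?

$479.70

FIFO COGS: 280 @ $9.55 + 44 @ $9.35 + 41 @ $7.25 = $3,382.65
LIFO COGS: 302 @ $8.10 + 63 @ $7.25 = $2,902.95
Difference = |$3,382.65 − $2,902.95| = $479.70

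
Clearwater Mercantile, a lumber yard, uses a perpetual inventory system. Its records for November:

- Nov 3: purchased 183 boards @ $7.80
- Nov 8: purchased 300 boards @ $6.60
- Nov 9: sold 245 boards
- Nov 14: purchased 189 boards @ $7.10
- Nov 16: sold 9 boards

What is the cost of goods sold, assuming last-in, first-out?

Nov 9, 245 sold [LIFO — newest first]: 245 @ $6.60 = $1,617.00
Nov 16, 9 sold [LIFO — newest first]: 9 @ $7.10 = $63.90
Total COGS = $1,617.00 + $63.90 = $1,680.90
Ending inventory: 183 @ $7.80 + 55 @ $6.60 + 180 @ $7.10 = $3,068.40
Check: goods available $4,749.30 = COGS $1,680.90 + ending $3,068.40

COGS = $1,680.90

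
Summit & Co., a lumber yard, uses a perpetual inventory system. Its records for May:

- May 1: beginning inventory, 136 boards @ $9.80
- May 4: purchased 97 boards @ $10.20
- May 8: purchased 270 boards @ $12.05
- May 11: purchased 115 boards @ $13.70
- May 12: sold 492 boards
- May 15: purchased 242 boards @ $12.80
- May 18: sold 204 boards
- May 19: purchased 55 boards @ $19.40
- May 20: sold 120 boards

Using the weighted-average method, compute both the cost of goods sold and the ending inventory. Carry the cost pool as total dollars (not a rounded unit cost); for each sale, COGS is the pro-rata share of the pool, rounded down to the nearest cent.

After May 1: 136 on hand, pool $1,332.80 (≈ $9.8000 each)
After May 4: 233 on hand, pool $2,322.20 (≈ $9.9665 each)
After May 8: 503 on hand, pool $5,575.70 (≈ $11.0849 each)
After May 11: 618 on hand, pool $7,151.20 (≈ $11.5715 each)
May 12, sell 492: 492/618 × $7,151.20 → $5,693.18
After May 15: 368 on hand, pool $4,555.62 (≈ $12.3794 each)
May 18, sell 204: 204/368 × $4,555.62 → $2,525.39
After May 19: 219 on hand, pool $3,097.23 (≈ $14.1426 each)
May 20, sell 120: 120/219 × $3,097.23 → $1,697.11
Total COGS = $5,693.18 + $2,525.39 + $1,697.11 = $9,915.68
Ending inventory (cost pool remaining) = $1,400.12
Check: goods available $11,315.80 = COGS $9,915.68 + ending $1,400.12

COGS = $9,915.68; ending inventory = $1,400.12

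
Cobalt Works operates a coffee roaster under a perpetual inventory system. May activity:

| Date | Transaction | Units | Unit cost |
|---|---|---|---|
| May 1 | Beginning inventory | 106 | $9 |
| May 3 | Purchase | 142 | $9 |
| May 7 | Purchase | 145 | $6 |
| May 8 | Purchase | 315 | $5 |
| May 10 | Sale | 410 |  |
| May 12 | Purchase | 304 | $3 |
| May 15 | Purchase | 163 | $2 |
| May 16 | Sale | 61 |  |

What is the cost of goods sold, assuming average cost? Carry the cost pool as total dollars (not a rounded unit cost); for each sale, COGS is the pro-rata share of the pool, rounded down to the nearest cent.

After May 1: 106 on hand, pool $954.00 (≈ $9.0000 each)
After May 3: 248 on hand, pool $2,232.00 (≈ $9.0000 each)
After May 7: 393 on hand, pool $3,102.00 (≈ $7.8931 each)
After May 8: 708 on hand, pool $4,677.00 (≈ $6.6059 each)
May 10, sell 410: 410/708 × $4,677.00 → $2,708.43
After May 12: 602 on hand, pool $2,880.57 (≈ $4.7850 each)
After May 15: 765 on hand, pool $3,206.57 (≈ $4.1916 each)
May 16, sell 61: 61/765 × $3,206.57 → $255.68
Total COGS = $2,708.43 + $255.68 = $2,964.11
Ending inventory (cost pool remaining) = $2,950.89
Check: goods available $5,915.00 = COGS $2,964.11 + ending $2,950.89

COGS = $2,964.11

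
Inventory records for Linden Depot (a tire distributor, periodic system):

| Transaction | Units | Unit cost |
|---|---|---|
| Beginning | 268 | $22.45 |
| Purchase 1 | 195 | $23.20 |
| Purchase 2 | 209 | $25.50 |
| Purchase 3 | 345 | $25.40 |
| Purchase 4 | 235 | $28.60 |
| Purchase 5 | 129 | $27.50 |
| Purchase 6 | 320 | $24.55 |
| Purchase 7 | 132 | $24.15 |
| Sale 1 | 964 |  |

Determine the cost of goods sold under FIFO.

COGS = $23,286.90

Sale 1 (964) [FIFO — oldest first]: 268 @ $22.45 + 195 @ $23.20 + 209 @ $25.50 + 292 @ $25.40 = $23,286.90
Ending inventory: 53 @ $25.40 + 235 @ $28.60 + 129 @ $27.50 + 320 @ $24.55 + 132 @ $24.15 = $22,658.50
Check: goods available $45,945.40 = COGS $23,286.90 + ending $22,658.50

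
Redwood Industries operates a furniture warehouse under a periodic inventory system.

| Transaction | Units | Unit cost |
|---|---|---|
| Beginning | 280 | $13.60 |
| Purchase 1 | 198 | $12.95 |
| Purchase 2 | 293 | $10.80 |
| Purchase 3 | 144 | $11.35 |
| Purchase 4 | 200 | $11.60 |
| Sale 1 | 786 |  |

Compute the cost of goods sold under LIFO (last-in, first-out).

COGS = $9,048.35

Sale 1 (786) [LIFO — newest first]: 200 @ $11.60 + 144 @ $11.35 + 293 @ $10.80 + 149 @ $12.95 = $9,048.35
Ending inventory: 280 @ $13.60 + 49 @ $12.95 = $4,442.55
Check: goods available $13,490.90 = COGS $9,048.35 + ending $4,442.55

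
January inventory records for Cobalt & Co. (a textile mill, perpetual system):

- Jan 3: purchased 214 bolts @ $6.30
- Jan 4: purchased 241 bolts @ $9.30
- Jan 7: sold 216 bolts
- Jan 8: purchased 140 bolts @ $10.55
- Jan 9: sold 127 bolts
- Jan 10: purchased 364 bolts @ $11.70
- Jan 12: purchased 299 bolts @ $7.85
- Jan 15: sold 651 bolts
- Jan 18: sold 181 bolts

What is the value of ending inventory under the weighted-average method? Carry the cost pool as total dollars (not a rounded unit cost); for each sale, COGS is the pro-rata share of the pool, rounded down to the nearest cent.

After Jan 3: 214 on hand, pool $1,348.20 (≈ $6.3000 each)
After Jan 4: 455 on hand, pool $3,589.50 (≈ $7.8890 each)
Jan 7, sell 216: 216/455 × $3,589.50 → $1,704.02
After Jan 8: 379 on hand, pool $3,362.48 (≈ $8.8720 each)
Jan 9, sell 127: 127/379 × $3,362.48 → $1,126.74
After Jan 10: 616 on hand, pool $6,494.54 (≈ $10.5431 each)
After Jan 12: 915 on hand, pool $8,841.69 (≈ $9.6630 each)
Jan 15, sell 651: 651/915 × $8,841.69 → $6,290.64
Jan 18, sell 181: 181/264 × $2,551.05 → $1,749.01
Total COGS = $1,704.02 + $1,126.74 + $6,290.64 + $1,749.01 = $10,870.41
Ending inventory (cost pool remaining) = $802.04

Ending inventory = $802.04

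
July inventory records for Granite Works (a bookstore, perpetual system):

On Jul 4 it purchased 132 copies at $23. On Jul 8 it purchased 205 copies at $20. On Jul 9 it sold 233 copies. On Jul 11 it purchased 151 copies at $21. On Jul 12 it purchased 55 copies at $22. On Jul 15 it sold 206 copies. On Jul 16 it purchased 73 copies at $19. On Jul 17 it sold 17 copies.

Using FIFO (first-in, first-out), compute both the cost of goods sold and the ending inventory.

COGS = $9,635; ending inventory = $3,269

Jul 9, 233 sold [FIFO — oldest first]: 132 @ $23 + 101 @ $20 = $5,056
Jul 15, 206 sold [FIFO — oldest first]: 104 @ $20 + 102 @ $21 = $4,222
Jul 17, 17 sold [FIFO — oldest first]: 17 @ $21 = $357
Total COGS = $5,056 + $4,222 + $357 = $9,635
Ending inventory: 32 @ $21 + 55 @ $22 + 73 @ $19 = $3,269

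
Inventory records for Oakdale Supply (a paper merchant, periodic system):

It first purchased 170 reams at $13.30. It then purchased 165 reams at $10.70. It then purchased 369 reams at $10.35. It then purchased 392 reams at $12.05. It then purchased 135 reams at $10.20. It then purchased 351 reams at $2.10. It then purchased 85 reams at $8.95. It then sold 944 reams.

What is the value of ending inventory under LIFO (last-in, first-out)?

Sale 1 (944) [LIFO — newest first]: 85 @ $8.95 + 351 @ $2.10 + 135 @ $10.20 + 373 @ $12.05 = $7,369.50
Ending inventory: 170 @ $13.30 + 165 @ $10.70 + 369 @ $10.35 + 19 @ $12.05 = $8,074.60

Ending inventory = $8,074.60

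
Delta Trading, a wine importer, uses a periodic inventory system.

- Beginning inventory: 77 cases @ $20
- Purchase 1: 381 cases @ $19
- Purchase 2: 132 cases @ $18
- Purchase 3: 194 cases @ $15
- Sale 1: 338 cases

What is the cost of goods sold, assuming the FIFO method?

COGS = $6,499

Sale 1 (338) [FIFO — oldest first]: 77 @ $20 + 261 @ $19 = $6,499
Ending inventory: 120 @ $19 + 132 @ $18 + 194 @ $15 = $7,566
Check: goods available $14,065 = COGS $6,499 + ending $7,566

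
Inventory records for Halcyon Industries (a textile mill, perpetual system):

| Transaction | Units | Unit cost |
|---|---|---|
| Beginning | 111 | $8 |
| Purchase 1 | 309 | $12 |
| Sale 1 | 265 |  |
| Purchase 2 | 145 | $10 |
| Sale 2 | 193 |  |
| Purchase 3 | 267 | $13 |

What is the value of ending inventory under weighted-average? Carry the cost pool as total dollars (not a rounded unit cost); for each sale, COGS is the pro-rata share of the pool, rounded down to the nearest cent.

After Beginning: 111 on hand, pool $888.00 (≈ $8.0000 each)
After Purchase 1: 420 on hand, pool $4,596.00 (≈ $10.9429 each)
Sale 1, sell 265: 265/420 × $4,596.00 → $2,899.85
After Purchase 2: 300 on hand, pool $3,146.15 (≈ $10.4872 each)
Sale 2, sell 193: 193/300 × $3,146.15 → $2,024.02
After Purchase 3: 374 on hand, pool $4,593.13 (≈ $12.2811 each)
Total COGS = $2,899.85 + $2,024.02 = $4,923.87
Ending inventory (cost pool remaining) = $4,593.13
Check: goods available $9,517.00 = COGS $4,923.87 + ending $4,593.13

Ending inventory = $4,593.13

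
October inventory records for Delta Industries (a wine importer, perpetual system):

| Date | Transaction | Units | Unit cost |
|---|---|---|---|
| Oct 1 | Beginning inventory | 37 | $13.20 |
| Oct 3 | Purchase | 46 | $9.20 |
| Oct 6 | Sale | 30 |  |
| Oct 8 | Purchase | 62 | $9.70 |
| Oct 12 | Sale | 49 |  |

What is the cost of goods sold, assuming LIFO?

Oct 6, 30 sold [LIFO — newest first]: 30 @ $9.20 = $276.00
Oct 12, 49 sold [LIFO — newest first]: 49 @ $9.70 = $475.30
Total COGS = $276.00 + $475.30 = $751.30
Ending inventory: 37 @ $13.20 + 16 @ $9.20 + 13 @ $9.70 = $761.70
Check: goods available $1,513.00 = COGS $751.30 + ending $761.70

COGS = $751.30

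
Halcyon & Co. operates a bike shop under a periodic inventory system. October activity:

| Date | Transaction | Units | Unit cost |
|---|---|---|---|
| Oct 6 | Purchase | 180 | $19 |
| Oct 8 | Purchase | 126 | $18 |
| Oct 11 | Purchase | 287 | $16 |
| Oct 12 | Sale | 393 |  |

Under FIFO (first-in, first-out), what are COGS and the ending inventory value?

Oct 12, 393 sold [FIFO — oldest first]: 180 @ $19 + 126 @ $18 + 87 @ $16 = $7,080
Ending inventory: 200 @ $16 = $3,200
Check: goods available $10,280 = COGS $7,080 + ending $3,200

COGS = $7,080; ending inventory = $3,200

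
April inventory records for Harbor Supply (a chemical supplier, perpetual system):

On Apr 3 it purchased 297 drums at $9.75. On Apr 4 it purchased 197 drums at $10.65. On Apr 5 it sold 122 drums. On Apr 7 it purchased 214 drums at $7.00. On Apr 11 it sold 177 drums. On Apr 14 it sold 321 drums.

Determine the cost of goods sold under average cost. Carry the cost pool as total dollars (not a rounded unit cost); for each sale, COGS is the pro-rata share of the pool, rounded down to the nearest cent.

After Apr 3: 297 on hand, pool $2,895.75 (≈ $9.7500 each)
After Apr 4: 494 on hand, pool $4,993.80 (≈ $10.1089 each)
Apr 5, sell 122: 122/494 × $4,993.80 → $1,233.28
After Apr 7: 586 on hand, pool $5,258.52 (≈ $8.9736 each)
Apr 11, sell 177: 177/586 × $5,258.52 → $1,588.32
Apr 14, sell 321: 321/409 × $3,670.20 → $2,880.52
Total COGS = $1,233.28 + $1,588.32 + $2,880.52 = $5,702.12
Ending inventory (cost pool remaining) = $789.68

COGS = $5,702.12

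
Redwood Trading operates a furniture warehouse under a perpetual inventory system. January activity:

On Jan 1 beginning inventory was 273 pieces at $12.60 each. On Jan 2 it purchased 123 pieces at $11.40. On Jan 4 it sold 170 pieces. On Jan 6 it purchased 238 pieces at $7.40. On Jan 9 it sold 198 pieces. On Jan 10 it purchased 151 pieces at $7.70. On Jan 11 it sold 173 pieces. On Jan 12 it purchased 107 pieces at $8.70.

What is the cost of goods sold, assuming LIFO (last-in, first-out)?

Jan 4, 170 sold [LIFO — newest first]: 123 @ $11.40 + 47 @ $12.60 = $1,994.40
Jan 9, 198 sold [LIFO — newest first]: 198 @ $7.40 = $1,465.20
Jan 11, 173 sold [LIFO — newest first]: 151 @ $7.70 + 22 @ $7.40 = $1,325.50
Total COGS = $1,994.40 + $1,465.20 + $1,325.50 = $4,785.10
Ending inventory: 226 @ $12.60 + 18 @ $7.40 + 107 @ $8.70 = $3,911.70

COGS = $4,785.10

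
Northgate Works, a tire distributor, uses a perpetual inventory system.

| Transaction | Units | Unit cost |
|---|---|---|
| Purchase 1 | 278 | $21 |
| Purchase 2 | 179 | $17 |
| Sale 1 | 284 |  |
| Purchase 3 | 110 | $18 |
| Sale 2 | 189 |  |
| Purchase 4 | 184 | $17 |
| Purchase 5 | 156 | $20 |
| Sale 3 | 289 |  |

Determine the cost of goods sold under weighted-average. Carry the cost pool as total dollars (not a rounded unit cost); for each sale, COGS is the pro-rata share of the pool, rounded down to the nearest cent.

After Purchase 1: 278 on hand, pool $5,838.00 (≈ $21.0000 each)
After Purchase 2: 457 on hand, pool $8,881.00 (≈ $19.4333 each)
Sale 1, sell 284: 284/457 × $8,881.00 → $5,519.04
After Purchase 3: 283 on hand, pool $5,341.96 (≈ $18.8762 each)
Sale 2, sell 189: 189/283 × $5,341.96 → $3,567.59
After Purchase 4: 278 on hand, pool $4,902.37 (≈ $17.6344 each)
After Purchase 5: 434 on hand, pool $8,022.37 (≈ $18.4847 each)
Sale 3, sell 289: 289/434 × $8,022.37 → $5,342.08
Total COGS = $5,519.04 + $3,567.59 + $5,342.08 = $14,428.71
Ending inventory (cost pool remaining) = $2,680.29
Check: goods available $17,109.00 = COGS $14,428.71 + ending $2,680.29

COGS = $14,428.71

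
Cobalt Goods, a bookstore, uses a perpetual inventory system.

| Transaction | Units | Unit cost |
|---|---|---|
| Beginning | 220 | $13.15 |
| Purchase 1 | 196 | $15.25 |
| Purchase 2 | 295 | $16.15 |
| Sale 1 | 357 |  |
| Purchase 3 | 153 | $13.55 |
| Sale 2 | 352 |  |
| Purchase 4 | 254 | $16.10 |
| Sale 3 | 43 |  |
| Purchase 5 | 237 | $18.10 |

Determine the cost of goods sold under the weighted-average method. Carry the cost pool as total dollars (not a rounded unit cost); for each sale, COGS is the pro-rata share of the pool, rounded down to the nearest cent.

COGS = $11,132.01

After Beginning: 220 on hand, pool $2,893.00 (≈ $13.1500 each)
After Purchase 1: 416 on hand, pool $5,882.00 (≈ $14.1394 each)
After Purchase 2: 711 on hand, pool $10,646.25 (≈ $14.9736 each)
Sale 1, sell 357: 357/711 × $10,646.25 → $5,345.58
After Purchase 3: 507 on hand, pool $7,373.82 (≈ $14.5440 each)
Sale 2, sell 352: 352/507 × $7,373.82 → $5,119.49
After Purchase 4: 409 on hand, pool $6,343.73 (≈ $15.5103 each)
Sale 3, sell 43: 43/409 × $6,343.73 → $666.94
After Purchase 5: 603 on hand, pool $9,966.49 (≈ $16.5282 each)
Total COGS = $5,345.58 + $5,119.49 + $666.94 = $11,132.01
Ending inventory (cost pool remaining) = $9,966.49
Check: goods available $21,098.50 = COGS $11,132.01 + ending $9,966.49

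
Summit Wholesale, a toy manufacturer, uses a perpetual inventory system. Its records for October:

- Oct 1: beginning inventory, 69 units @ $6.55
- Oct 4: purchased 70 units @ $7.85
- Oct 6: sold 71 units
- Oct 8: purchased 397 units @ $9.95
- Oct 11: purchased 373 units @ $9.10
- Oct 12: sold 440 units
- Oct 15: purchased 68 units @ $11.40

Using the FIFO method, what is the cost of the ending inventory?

Ending inventory = $4,418.25

Oct 6, 71 sold [FIFO — oldest first]: 69 @ $6.55 + 2 @ $7.85 = $467.65
Oct 12, 440 sold [FIFO — oldest first]: 68 @ $7.85 + 372 @ $9.95 = $4,235.20
Total COGS = $467.65 + $4,235.20 = $4,702.85
Ending inventory: 25 @ $9.95 + 373 @ $9.10 + 68 @ $11.40 = $4,418.25
Check: goods available $9,121.10 = COGS $4,702.85 + ending $4,418.25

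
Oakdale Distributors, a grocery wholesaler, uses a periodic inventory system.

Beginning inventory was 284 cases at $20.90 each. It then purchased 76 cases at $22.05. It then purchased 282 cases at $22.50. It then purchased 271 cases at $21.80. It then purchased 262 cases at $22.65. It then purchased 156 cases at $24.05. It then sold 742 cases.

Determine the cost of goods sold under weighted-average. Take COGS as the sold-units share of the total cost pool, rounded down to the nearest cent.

COGS = $16,473.57

Sale 1, sell 742: 742/1331 × $29,550.30 → $16,473.57
Ending inventory (cost pool remaining) = $13,076.73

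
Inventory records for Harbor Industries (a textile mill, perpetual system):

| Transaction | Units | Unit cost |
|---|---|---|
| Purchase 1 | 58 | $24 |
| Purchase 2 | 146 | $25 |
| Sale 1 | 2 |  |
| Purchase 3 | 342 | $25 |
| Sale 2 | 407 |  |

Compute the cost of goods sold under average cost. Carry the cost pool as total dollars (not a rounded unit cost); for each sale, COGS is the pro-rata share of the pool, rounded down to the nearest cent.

COGS = $10,181.46

After Purchase 1: 58 on hand, pool $1,392.00 (≈ $24.0000 each)
After Purchase 2: 204 on hand, pool $5,042.00 (≈ $24.7157 each)
Sale 1, sell 2: 2/204 × $5,042.00 → $49.43
After Purchase 3: 544 on hand, pool $13,542.57 (≈ $24.8944 each)
Sale 2, sell 407: 407/544 × $13,542.57 → $10,132.03
Total COGS = $49.43 + $10,132.03 = $10,181.46
Ending inventory (cost pool remaining) = $3,410.54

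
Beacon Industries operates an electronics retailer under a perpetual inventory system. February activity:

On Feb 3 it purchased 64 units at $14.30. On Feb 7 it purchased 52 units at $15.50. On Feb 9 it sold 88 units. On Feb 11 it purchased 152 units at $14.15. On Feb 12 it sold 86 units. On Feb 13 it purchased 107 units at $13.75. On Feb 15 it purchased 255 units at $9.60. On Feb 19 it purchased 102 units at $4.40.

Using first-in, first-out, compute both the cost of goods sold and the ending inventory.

Feb 9, 88 sold [FIFO — oldest first]: 64 @ $14.30 + 24 @ $15.50 = $1,287.20
Feb 12, 86 sold [FIFO — oldest first]: 28 @ $15.50 + 58 @ $14.15 = $1,254.70
Total COGS = $1,287.20 + $1,254.70 = $2,541.90
Ending inventory: 94 @ $14.15 + 107 @ $13.75 + 255 @ $9.60 + 102 @ $4.40 = $5,698.15

COGS = $2,541.90; ending inventory = $5,698.15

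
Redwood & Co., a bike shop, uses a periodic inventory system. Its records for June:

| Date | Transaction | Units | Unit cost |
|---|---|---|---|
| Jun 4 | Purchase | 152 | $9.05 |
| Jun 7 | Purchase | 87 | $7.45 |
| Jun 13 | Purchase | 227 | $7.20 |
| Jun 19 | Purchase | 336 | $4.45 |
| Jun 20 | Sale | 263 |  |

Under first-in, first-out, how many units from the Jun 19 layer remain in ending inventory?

336

Jun 20, 263 sold [FIFO — oldest first]: 152 @ $9.05 + 87 @ $7.45 + 24 @ $7.20 = $2,196.55
Ending inventory: 203 @ $7.20 + 336 @ $4.45 = $2,956.80
Check: goods available $5,153.35 = COGS $2,196.55 + ending $2,956.80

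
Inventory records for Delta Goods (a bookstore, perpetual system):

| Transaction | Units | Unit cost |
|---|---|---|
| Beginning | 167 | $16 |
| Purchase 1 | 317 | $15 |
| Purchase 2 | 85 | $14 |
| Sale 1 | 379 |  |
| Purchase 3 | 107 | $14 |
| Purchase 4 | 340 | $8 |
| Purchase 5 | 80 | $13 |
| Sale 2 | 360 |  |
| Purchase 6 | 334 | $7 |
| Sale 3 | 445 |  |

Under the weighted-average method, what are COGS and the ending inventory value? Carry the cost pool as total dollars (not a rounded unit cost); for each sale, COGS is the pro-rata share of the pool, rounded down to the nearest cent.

After Beginning: 167 on hand, pool $2,672.00 (≈ $16.0000 each)
After Purchase 1: 484 on hand, pool $7,427.00 (≈ $15.3450 each)
After Purchase 2: 569 on hand, pool $8,617.00 (≈ $15.1441 each)
Sale 1, sell 379: 379/569 × $8,617.00 → $5,739.61
After Purchase 3: 297 on hand, pool $4,375.39 (≈ $14.7320 each)
After Purchase 4: 637 on hand, pool $7,095.39 (≈ $11.1388 each)
After Purchase 5: 717 on hand, pool $8,135.39 (≈ $11.3464 each)
Sale 2, sell 360: 360/717 × $8,135.39 → $4,084.71
After Purchase 6: 691 on hand, pool $6,388.68 (≈ $9.2456 each)
Sale 3, sell 445: 445/691 × $6,388.68 → $4,114.27
Total COGS = $5,739.61 + $4,084.71 + $4,114.27 = $13,938.59
Ending inventory (cost pool remaining) = $2,274.41

COGS = $13,938.59; ending inventory = $2,274.41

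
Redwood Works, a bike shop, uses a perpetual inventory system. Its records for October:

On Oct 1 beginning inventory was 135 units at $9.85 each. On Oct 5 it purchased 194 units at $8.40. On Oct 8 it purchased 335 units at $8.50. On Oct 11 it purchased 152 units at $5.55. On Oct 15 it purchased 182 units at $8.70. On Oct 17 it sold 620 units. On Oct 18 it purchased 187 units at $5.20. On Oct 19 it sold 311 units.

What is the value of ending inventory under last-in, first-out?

Ending inventory = $2,329.35

Oct 17, 620 sold [LIFO — newest first]: 182 @ $8.70 + 152 @ $5.55 + 286 @ $8.50 = $4,858.00
Oct 19, 311 sold [LIFO — newest first]: 187 @ $5.20 + 49 @ $8.50 + 75 @ $8.40 = $2,018.90
Total COGS = $4,858.00 + $2,018.90 = $6,876.90
Ending inventory: 135 @ $9.85 + 119 @ $8.40 = $2,329.35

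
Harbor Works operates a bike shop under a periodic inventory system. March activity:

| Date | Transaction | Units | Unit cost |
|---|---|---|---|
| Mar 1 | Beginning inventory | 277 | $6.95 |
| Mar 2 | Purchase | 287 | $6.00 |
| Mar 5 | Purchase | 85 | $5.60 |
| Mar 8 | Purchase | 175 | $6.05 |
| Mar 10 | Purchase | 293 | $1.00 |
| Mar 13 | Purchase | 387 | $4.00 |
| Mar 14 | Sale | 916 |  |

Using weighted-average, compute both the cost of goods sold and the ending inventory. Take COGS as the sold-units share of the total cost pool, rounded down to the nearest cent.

Mar 14, sell 916: 916/1504 × $7,022.90 → $4,277.24
Ending inventory (cost pool remaining) = $2,745.66

COGS = $4,277.24; ending inventory = $2,745.66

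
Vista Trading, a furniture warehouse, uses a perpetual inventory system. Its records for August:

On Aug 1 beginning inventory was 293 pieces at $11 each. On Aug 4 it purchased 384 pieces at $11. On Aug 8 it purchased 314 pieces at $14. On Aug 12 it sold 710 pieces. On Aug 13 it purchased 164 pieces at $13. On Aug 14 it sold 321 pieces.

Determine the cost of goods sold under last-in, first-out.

COGS = $12,611

Aug 12, 710 sold [LIFO — newest first]: 314 @ $14 + 384 @ $11 + 12 @ $11 = $8,752
Aug 14, 321 sold [LIFO — newest first]: 164 @ $13 + 157 @ $11 = $3,859
Total COGS = $8,752 + $3,859 = $12,611
Ending inventory: 124 @ $11 = $1,364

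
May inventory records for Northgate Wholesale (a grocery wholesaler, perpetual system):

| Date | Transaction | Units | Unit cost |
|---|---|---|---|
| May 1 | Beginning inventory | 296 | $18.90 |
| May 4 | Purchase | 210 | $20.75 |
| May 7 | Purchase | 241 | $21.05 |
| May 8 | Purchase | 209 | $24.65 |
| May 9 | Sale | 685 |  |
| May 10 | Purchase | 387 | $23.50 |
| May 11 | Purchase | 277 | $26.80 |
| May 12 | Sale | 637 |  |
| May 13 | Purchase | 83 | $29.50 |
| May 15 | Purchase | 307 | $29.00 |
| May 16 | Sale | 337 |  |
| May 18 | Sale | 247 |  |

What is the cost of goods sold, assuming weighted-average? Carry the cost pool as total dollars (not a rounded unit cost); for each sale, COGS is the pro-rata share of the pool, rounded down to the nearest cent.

After May 1: 296 on hand, pool $5,594.40 (≈ $18.9000 each)
After May 4: 506 on hand, pool $9,951.90 (≈ $19.6678 each)
After May 7: 747 on hand, pool $15,024.95 (≈ $20.1137 each)
After May 8: 956 on hand, pool $20,176.80 (≈ $21.1054 each)
May 9, sell 685: 685/956 × $20,176.80 → $14,457.22
After May 10: 658 on hand, pool $14,814.08 (≈ $22.5138 each)
After May 11: 935 on hand, pool $22,237.68 (≈ $23.7836 each)
May 12, sell 637: 637/935 × $22,237.68 → $15,150.16
After May 13: 381 on hand, pool $9,536.02 (≈ $25.0289 each)
After May 15: 688 on hand, pool $18,439.02 (≈ $26.8009 each)
May 16, sell 337: 337/688 × $18,439.02 → $9,031.90
May 18, sell 247: 247/351 × $9,407.12 → $6,619.82
Total COGS = $14,457.22 + $15,150.16 + $9,031.90 + $6,619.82 = $45,259.10
Ending inventory (cost pool remaining) = $2,787.30

COGS = $45,259.10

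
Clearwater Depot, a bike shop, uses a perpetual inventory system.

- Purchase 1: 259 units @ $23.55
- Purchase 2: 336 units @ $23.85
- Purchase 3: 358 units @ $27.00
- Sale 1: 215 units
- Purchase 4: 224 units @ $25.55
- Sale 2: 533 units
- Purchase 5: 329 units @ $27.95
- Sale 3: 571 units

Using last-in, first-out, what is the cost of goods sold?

Sale 1 (215) [LIFO — newest first]: 215 @ $27.00 = $5,805.00
Sale 2 (533) [LIFO — newest first]: 224 @ $25.55 + 143 @ $27.00 + 166 @ $23.85 = $13,543.30
Sale 3 (571) [LIFO — newest first]: 329 @ $27.95 + 170 @ $23.85 + 72 @ $23.55 = $14,945.65
Total COGS = $5,805.00 + $13,543.30 + $14,945.65 = $34,293.95
Ending inventory: 187 @ $23.55 = $4,403.85
Check: goods available $38,697.80 = COGS $34,293.95 + ending $4,403.85

COGS = $34,293.95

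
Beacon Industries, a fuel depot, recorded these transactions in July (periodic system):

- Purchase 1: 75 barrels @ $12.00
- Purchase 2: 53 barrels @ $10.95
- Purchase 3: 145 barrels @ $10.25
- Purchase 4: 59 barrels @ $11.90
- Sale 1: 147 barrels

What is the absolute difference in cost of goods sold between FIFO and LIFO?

FIFO COGS: 75 @ $12.00 + 53 @ $10.95 + 19 @ $10.25 = $1,675.10
LIFO COGS: 59 @ $11.90 + 88 @ $10.25 = $1,604.10
Difference = |$1,675.10 − $1,604.10| = $71.00

$71.00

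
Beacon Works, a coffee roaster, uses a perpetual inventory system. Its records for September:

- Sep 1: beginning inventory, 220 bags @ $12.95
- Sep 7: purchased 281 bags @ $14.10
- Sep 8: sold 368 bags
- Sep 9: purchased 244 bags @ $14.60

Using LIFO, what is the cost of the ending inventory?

Sep 8, 368 sold [LIFO — newest first]: 281 @ $14.10 + 87 @ $12.95 = $5,088.75
Ending inventory: 133 @ $12.95 + 244 @ $14.60 = $5,284.75
Check: goods available $10,373.50 = COGS $5,088.75 + ending $5,284.75

Ending inventory = $5,284.75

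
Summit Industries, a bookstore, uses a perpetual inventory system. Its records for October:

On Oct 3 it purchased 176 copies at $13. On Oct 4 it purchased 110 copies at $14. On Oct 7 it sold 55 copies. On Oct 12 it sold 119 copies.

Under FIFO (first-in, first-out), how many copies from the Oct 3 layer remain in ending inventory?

Oct 7, 55 sold [FIFO — oldest first]: 55 @ $13 = $715
Oct 12, 119 sold [FIFO — oldest first]: 119 @ $13 = $1,547
Total COGS = $715 + $1,547 = $2,262
Ending inventory: 2 @ $13 + 110 @ $14 = $1,566
Check: goods available $3,828 = COGS $2,262 + ending $1,566

2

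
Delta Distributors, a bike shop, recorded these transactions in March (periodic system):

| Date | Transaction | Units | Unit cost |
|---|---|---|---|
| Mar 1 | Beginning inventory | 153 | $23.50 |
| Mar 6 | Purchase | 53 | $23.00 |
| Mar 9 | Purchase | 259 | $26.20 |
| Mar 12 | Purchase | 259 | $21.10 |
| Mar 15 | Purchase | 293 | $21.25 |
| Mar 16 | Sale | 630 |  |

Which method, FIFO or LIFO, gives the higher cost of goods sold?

FIFO COGS: 153 @ $23.50 + 53 @ $23.00 + 259 @ $26.20 + 165 @ $21.10 = $15,081.80
LIFO COGS: 293 @ $21.25 + 259 @ $21.10 + 78 @ $26.20 = $13,734.75

FIFO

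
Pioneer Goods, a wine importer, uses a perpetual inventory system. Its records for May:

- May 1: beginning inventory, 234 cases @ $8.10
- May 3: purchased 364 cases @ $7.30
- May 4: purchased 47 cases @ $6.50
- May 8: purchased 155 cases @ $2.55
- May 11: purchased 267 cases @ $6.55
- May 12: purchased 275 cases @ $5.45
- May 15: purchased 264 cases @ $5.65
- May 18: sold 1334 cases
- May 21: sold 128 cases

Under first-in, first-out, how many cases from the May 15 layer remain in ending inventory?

May 18, 1334 sold [FIFO — oldest first]: 234 @ $8.10 + 364 @ $7.30 + 47 @ $6.50 + 155 @ $2.55 + 267 @ $6.55 + 267 @ $5.45 = $8,457.35
May 21, 128 sold [FIFO — oldest first]: 8 @ $5.45 + 120 @ $5.65 = $721.60
Total COGS = $8,457.35 + $721.60 = $9,178.95
Ending inventory: 144 @ $5.65 = $813.60
Check: goods available $9,992.55 = COGS $9,178.95 + ending $813.60

144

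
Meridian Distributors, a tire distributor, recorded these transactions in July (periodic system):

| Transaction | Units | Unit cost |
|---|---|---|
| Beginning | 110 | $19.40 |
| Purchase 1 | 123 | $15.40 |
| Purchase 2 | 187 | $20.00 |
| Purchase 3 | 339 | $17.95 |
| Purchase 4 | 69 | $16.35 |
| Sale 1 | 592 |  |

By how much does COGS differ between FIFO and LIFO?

$37.60

FIFO COGS: 110 @ $19.40 + 123 @ $15.40 + 187 @ $20.00 + 172 @ $17.95 = $10,855.60
LIFO COGS: 69 @ $16.35 + 339 @ $17.95 + 184 @ $20.00 = $10,893.20
Difference = |$10,855.60 − $10,893.20| = $37.60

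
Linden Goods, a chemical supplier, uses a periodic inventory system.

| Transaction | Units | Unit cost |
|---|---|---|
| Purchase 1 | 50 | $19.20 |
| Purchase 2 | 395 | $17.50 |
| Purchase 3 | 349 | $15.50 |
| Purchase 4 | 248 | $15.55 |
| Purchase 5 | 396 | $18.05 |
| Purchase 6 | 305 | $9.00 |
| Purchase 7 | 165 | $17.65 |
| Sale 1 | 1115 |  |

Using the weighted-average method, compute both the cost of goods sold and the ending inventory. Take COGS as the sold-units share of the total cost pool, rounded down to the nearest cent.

Sale 1, sell 1115: 1115/1908 × $29,943.45 → $17,498.39
Ending inventory (cost pool remaining) = $12,445.06
Check: goods available $29,943.45 = COGS $17,498.39 + ending $12,445.06

COGS = $17,498.39; ending inventory = $12,445.06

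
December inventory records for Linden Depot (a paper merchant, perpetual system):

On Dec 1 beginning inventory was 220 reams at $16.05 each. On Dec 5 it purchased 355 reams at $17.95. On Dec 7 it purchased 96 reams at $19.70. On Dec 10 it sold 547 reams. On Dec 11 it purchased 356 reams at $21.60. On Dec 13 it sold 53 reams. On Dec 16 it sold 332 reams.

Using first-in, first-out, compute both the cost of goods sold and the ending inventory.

COGS = $17,432.05; ending inventory = $2,052.00

Dec 10, 547 sold [FIFO — oldest first]: 220 @ $16.05 + 327 @ $17.95 = $9,400.65
Dec 13, 53 sold [FIFO — oldest first]: 28 @ $17.95 + 25 @ $19.70 = $995.10
Dec 16, 332 sold [FIFO — oldest first]: 71 @ $19.70 + 261 @ $21.60 = $7,036.30
Total COGS = $9,400.65 + $995.10 + $7,036.30 = $17,432.05
Ending inventory: 95 @ $21.60 = $2,052.00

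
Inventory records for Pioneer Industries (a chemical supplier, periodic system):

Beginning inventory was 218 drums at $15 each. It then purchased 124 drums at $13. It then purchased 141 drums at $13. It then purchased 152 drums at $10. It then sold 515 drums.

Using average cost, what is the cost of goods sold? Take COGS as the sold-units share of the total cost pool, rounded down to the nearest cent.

COGS = $6,678.77

Sale 1, sell 515: 515/635 × $8,235.00 → $6,678.77
Ending inventory (cost pool remaining) = $1,556.23
Check: goods available $8,235.00 = COGS $6,678.77 + ending $1,556.23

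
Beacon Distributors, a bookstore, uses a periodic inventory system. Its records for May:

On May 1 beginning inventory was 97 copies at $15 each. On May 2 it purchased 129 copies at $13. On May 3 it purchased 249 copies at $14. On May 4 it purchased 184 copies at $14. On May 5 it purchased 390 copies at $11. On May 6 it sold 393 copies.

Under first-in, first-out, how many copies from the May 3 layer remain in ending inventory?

82

May 6, 393 sold [FIFO — oldest first]: 97 @ $15 + 129 @ $13 + 167 @ $14 = $5,470
Ending inventory: 82 @ $14 + 184 @ $14 + 390 @ $11 = $8,014
Check: goods available $13,484 = COGS $5,470 + ending $8,014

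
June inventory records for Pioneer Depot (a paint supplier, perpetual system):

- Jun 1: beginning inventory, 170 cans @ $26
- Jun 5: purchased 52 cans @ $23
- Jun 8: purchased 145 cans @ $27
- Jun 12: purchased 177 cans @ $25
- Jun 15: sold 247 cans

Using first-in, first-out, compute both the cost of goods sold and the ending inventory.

Jun 15, 247 sold [FIFO — oldest first]: 170 @ $26 + 52 @ $23 + 25 @ $27 = $6,291
Ending inventory: 120 @ $27 + 177 @ $25 = $7,665

COGS = $6,291; ending inventory = $7,665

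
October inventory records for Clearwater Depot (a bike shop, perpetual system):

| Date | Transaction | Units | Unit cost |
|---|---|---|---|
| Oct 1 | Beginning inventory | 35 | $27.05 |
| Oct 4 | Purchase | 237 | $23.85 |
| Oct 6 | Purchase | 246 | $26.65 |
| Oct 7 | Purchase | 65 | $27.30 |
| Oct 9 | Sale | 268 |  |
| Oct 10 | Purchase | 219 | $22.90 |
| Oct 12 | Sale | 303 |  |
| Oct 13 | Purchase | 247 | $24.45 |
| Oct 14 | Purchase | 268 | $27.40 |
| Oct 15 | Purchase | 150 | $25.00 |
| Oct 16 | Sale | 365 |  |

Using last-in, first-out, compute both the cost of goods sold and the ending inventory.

Oct 9, 268 sold [LIFO — newest first]: 65 @ $27.30 + 203 @ $26.65 = $7,184.45
Oct 12, 303 sold [LIFO — newest first]: 219 @ $22.90 + 43 @ $26.65 + 41 @ $23.85 = $7,138.90
Oct 16, 365 sold [LIFO — newest first]: 150 @ $25.00 + 215 @ $27.40 = $9,641.00
Total COGS = $7,184.45 + $7,138.90 + $9,641.00 = $23,964.35
Ending inventory: 35 @ $27.05 + 196 @ $23.85 + 247 @ $24.45 + 53 @ $27.40 = $13,112.70
Check: goods available $37,077.05 = COGS $23,964.35 + ending $13,112.70

COGS = $23,964.35; ending inventory = $13,112.70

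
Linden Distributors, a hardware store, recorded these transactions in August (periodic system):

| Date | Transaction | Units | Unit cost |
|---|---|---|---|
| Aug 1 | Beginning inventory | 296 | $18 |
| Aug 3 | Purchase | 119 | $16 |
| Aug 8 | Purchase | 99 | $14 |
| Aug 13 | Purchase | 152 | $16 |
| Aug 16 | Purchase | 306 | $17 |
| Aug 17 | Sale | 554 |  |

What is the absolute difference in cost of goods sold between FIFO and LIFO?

FIFO COGS: 296 @ $18 + 119 @ $16 + 99 @ $14 + 40 @ $16 = $9,258
LIFO COGS: 306 @ $17 + 152 @ $16 + 96 @ $14 = $8,978
Difference = |$9,258 − $8,978| = $280

$280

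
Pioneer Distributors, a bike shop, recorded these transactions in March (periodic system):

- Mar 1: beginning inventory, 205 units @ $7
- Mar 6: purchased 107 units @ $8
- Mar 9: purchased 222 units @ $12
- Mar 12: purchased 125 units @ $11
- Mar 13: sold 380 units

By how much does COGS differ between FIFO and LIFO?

FIFO COGS: 205 @ $7 + 107 @ $8 + 68 @ $12 = $3,107
LIFO COGS: 125 @ $11 + 222 @ $12 + 33 @ $8 = $4,303
Difference = |$3,107 − $4,303| = $1,196

$1,196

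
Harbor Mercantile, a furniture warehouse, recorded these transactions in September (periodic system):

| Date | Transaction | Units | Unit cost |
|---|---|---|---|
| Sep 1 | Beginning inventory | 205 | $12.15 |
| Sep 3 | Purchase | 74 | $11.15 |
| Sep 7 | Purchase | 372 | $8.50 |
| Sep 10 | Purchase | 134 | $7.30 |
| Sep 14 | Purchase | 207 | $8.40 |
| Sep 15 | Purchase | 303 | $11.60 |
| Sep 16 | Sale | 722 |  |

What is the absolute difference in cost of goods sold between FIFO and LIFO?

FIFO COGS: 205 @ $12.15 + 74 @ $11.15 + 372 @ $8.50 + 71 @ $7.30 = $6,996.15
LIFO COGS: 303 @ $11.60 + 207 @ $8.40 + 134 @ $7.30 + 78 @ $8.50 = $6,894.80
Difference = |$6,996.15 − $6,894.80| = $101.35

$101.35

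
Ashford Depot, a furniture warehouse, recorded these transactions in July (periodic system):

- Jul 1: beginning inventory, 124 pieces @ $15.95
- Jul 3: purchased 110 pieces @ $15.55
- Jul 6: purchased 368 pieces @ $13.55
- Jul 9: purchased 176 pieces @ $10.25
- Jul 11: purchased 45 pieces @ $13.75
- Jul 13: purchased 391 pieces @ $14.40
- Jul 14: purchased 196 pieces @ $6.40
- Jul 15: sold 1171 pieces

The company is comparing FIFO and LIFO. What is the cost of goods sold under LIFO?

FIFO COGS: 124 @ $15.95 + 110 @ $15.55 + 368 @ $13.55 + 176 @ $10.25 + 45 @ $13.75 + 348 @ $14.40 = $16,108.65
LIFO COGS: 196 @ $6.40 + 391 @ $14.40 + 45 @ $13.75 + 176 @ $10.25 + 363 @ $13.55 = $14,226.20

COGS = $14,226.20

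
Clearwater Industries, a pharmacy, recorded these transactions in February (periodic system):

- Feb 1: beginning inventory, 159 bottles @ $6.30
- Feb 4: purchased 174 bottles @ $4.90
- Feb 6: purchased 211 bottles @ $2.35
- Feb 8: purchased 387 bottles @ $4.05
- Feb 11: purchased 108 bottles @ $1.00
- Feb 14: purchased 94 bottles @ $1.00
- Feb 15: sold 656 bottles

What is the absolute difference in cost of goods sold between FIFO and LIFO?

$876.95

FIFO COGS: 159 @ $6.30 + 174 @ $4.90 + 211 @ $2.35 + 112 @ $4.05 = $2,803.75
LIFO COGS: 94 @ $1.00 + 108 @ $1.00 + 387 @ $4.05 + 67 @ $2.35 = $1,926.80
Difference = |$2,803.75 − $1,926.80| = $876.95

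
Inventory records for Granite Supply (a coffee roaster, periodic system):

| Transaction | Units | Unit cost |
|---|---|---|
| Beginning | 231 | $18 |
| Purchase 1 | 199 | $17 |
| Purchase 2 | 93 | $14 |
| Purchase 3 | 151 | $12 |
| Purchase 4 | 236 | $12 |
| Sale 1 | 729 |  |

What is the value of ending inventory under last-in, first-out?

Sale 1 (729) [LIFO — newest first]: 236 @ $12 + 151 @ $12 + 93 @ $14 + 199 @ $17 + 50 @ $18 = $10,229
Ending inventory: 181 @ $18 = $3,258

Ending inventory = $3,258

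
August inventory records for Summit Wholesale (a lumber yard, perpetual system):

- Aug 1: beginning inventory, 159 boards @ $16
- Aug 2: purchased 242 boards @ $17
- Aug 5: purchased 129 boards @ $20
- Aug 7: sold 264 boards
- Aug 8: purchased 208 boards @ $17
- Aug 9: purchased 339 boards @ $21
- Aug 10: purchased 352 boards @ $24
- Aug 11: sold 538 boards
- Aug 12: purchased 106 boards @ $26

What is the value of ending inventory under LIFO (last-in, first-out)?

Ending inventory = $13,868

Aug 7, 264 sold [LIFO — newest first]: 129 @ $20 + 135 @ $17 = $4,875
Aug 11, 538 sold [LIFO — newest first]: 352 @ $24 + 186 @ $21 = $12,354
Total COGS = $4,875 + $12,354 = $17,229
Ending inventory: 159 @ $16 + 107 @ $17 + 208 @ $17 + 153 @ $21 + 106 @ $26 = $13,868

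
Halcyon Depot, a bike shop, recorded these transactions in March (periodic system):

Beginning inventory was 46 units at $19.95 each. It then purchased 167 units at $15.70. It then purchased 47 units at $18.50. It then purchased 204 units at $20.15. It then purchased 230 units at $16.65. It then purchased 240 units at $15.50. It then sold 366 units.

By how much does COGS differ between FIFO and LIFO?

FIFO COGS: 46 @ $19.95 + 167 @ $15.70 + 47 @ $18.50 + 106 @ $20.15 = $6,545.00
LIFO COGS: 240 @ $15.50 + 126 @ $16.65 = $5,817.90
Difference = |$6,545.00 − $5,817.90| = $727.10

$727.10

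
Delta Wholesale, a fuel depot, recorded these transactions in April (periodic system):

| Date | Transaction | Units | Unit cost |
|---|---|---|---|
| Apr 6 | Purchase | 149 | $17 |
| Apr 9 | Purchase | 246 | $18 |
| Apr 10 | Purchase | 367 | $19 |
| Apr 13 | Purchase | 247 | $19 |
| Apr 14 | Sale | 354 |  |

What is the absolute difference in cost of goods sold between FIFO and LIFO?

$503

FIFO COGS: 149 @ $17 + 205 @ $18 = $6,223
LIFO COGS: 247 @ $19 + 107 @ $19 = $6,726
Difference = |$6,223 − $6,726| = $503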